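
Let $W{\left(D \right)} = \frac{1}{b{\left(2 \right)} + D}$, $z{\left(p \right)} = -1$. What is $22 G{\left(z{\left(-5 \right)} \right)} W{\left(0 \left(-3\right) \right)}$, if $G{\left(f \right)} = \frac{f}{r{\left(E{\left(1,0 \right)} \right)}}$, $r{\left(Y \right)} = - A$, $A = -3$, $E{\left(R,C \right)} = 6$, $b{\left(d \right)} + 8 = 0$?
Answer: $\frac{11}{12} \approx 0.91667$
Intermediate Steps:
$b{\left(d \right)} = -8$ ($b{\left(d \right)} = -8 + 0 = -8$)
$r{\left(Y \right)} = 3$ ($r{\left(Y \right)} = \left(-1\right) \left(-3\right) = 3$)
$G{\left(f \right)} = \frac{f}{3}$
$W{\left(D \right)} = \frac{1}{-8 + D}$
$22 G{\left(z{\left(-5 \right)} \right)} W{\left(0 \left(-3\right) \right)} = \frac{22 \cdot \frac{1}{3} \left(-1\right)}{-8 + 0 \left(-3\right)} = \frac{22 \left(- \frac{1}{3}\right)}{-8 + 0} = - \frac{22}{3 \left(-8\right)} = \left(- \frac{22}{3}\right) \left(- \frac{1}{8}\right) = \frac{11}{12}$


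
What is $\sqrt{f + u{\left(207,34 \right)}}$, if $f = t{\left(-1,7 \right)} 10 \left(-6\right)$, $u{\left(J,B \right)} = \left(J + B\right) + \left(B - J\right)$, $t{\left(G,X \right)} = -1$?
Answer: $8 \sqrt{2} \approx 11.314$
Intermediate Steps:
$u{\left(J,B \right)} = 2 B$ ($u{\left(J,B \right)} = \left(B + J\right) + \left(B - J\right) = 2 B$)
$f = 60$ ($f = \left(-1\right) 10 \left(-6\right) = \left(-10\right) \left(-6\right) = 60$)
$\sqrt{f + u{\left(207,34 \right)}} = \sqrt{60 + 2 \cdot 34} = \sqrt{60 + 68} = \sqrt{128} = 8 \sqrt{2}$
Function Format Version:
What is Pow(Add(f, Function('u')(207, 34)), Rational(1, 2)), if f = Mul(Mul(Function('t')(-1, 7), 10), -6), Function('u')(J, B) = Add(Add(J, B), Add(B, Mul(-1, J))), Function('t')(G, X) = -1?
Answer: Mul(8, Pow(2, Rational(1, 2))) ≈ 11.314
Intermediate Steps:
Function('u')(J, B) = Mul(2, B) (Function('u')(J, B) = Add(Add(B, J), Add(B, Mul(-1, J))) = Mul(2, B))
f = 60 (f = Mul(Mul(-1, 10), -6) = Mul(-10, -6) = 60)
Pow(Add(f, Function('u')(207, 34)), Rational(1, 2)) = Pow(Add(60, Mul(2, 34)), Rational(1, 2)) = Pow(Add(60, 68), Rational(1, 2)) = Pow(128, Rational(1, 2)) = Mul(8, Pow(2, Rational(1, 2)))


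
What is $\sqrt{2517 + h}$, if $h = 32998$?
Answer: $\sqrt{35515} \approx 188.45$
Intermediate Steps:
$\sqrt{2517 + h} = \sqrt{2517 + 32998} = \sqrt{35515}$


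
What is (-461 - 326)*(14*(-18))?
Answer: 198324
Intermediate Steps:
(-461 - 326)*(14*(-18)) = -787*(-252) = 198324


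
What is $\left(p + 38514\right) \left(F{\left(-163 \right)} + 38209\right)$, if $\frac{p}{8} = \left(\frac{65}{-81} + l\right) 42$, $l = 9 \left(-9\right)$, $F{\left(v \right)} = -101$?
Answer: $\frac{11347266728}{27} \approx 4.2027 \cdot 10^{8}$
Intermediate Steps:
$l = -81$
$p = - \frac{742112}{27}$ ($p = 8 \left(\frac{65}{-81} - 81\right) 42 = 8 \left(65 \left(- \frac{1}{81}\right) - 81\right) 42 = 8 \left(- \frac{65}{81} - 81\right) 42 = 8 \left(\left(- \frac{6626}{81}\right) 42\right) = 8 \left(- \frac{92764}{27}\right) = - \frac{742112}{27} \approx -27486.0$)
$\left(p + 38514\right) \left(F{\left(-163 \right)} + 38209\right) = \left(- \frac{742112}{27} + 38514\right) \left(-101 + 38209\right) = \frac{297766}{27} \cdot 38108 = \frac{11347266728}{27}$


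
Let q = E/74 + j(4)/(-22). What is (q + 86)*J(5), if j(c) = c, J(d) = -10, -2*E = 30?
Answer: -348455/407 ≈ -856.15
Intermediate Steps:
E = -15 (E = -1/2*30 = -15)
q = -313/814 (q = -15/74 + 4/(-22) = -15*1/74 + 4*(-1/22) = -15/74 - 2/11 = -313/814 ≈ -0.38452)
(q + 86)*J(5) = (-313/814 + 86)*(-10) = (69691/814)*(-10) = -348455/407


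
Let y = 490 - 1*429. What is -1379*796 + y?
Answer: -1097623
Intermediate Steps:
y = 61 (y = 490 - 429 = 61)
-1379*796 + y = -1379*796 + 61 = -1097684 + 61 = -1097623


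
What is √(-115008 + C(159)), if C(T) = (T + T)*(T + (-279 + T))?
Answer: 7*I*√2094 ≈ 320.32*I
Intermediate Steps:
C(T) = 2*T*(-279 + 2*T) (C(T) = (2*T)*(-279 + 2*T) = 2*T*(-279 + 2*T))
√(-115008 + C(159)) = √(-115008 + 2*159*(-279 + 2*159)) = √(-115008 + 2*159*(-279 + 318)) = √(-115008 + 2*159*39) = √(-115008 + 12402) = √(-102606) = 7*I*√2094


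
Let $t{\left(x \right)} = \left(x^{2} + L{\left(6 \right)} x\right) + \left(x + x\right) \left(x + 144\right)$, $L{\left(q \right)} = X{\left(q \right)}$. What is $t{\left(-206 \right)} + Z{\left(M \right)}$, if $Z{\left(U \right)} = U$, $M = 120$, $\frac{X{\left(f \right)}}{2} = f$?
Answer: $65628$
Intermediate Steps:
$X{\left(f \right)} = 2 f$
$L{\left(q \right)} = 2 q$
$t{\left(x \right)} = x^{2} + 12 x + 2 x \left(144 + x\right)$ ($t{\left(x \right)} = \left(x^{2} + 2 \cdot 6 x\right) + \left(x + x\right) \left(x + 144\right) = \left(x^{2} + 12 x\right) + 2 x \left(144 + x\right) = x^{2} + 12 x + 2 x \left(144 + x\right)$)
$t{\left(-206 \right)} + Z{\left(M \right)} = 3 \left(-206\right) \left(100 - 206\right) + 120 = 3 \left(-206\right) \left(-106\right) + 120 = 65508 + 120 = 65628$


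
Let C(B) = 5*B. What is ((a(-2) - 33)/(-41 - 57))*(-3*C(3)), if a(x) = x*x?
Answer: -1305/98 ≈ -13.316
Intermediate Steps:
a(x) = x²
((a(-2) - 33)/(-41 - 57))*(-3*C(3)) = (((-2)² - 33)/(-41 - 57))*(-15*3) = ((4 - 33)/(-98))*(-3*15) = -29*(-1/98)*(-45) = (29/98)*(-45) = -1305/98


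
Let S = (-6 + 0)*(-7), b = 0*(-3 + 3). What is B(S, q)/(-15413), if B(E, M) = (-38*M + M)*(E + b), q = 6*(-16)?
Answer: -149184/15413 ≈ -9.6791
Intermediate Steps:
b = 0 (b = 0*0 = 0)
S = 42 (S = -6*(-7) = 42)
q = -96
B(E, M) = -37*E*M (B(E, M) = (-38*M + M)*(E + 0) = (-37*M)*E = -37*E*M)
B(S, q)/(-15413) = -37*42*(-96)/(-15413) = 149184*(-1/15413) = -149184/15413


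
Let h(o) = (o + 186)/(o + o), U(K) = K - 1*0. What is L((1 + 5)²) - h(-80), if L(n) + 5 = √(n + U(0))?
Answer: 133/80 ≈ 1.6625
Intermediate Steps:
U(K) = K (U(K) = K + 0 = K)
h(o) = (186 + o)/(2*o) (h(o) = (186 + o)/((2*o)) = (186 + o)*(1/(2*o)) = (186 + o)/(2*o))
L(n) = -5 + √n (L(n) = -5 + √(n + 0) = -5 + √n)
L((1 + 5)²) - h(-80) = (-5 + √((1 + 5)²)) - (186 - 80)/(2*(-80)) = (-5 + √(6²)) - (-1)*106/(2*80) = (-5 + √36) - 1*(-53/80) = (-5 + 6) + 53/80 = 1 + 53/80 = 133/80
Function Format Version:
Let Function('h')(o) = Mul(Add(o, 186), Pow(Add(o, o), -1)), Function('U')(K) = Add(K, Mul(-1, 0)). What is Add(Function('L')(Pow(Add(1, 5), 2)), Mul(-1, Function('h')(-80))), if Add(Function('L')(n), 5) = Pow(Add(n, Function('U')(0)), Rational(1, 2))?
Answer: Rational(133, 80) ≈ 1.6625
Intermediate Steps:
Function('U')(K) = K (Function('U')(K) = Add(K, 0) = K)
Function('h')(o) = Mul(Rational(1, 2), Pow(o, -1), Add(186, o)) (Function('h')(o) = Mul(Add(186, o), Pow(Mul(2, o), -1)) = Mul(Add(186, o), Mul(Rational(1, 2), Pow(o, -1))) = Mul(Rational(1, 2), Pow(o, -1), Add(186, o)))
Function('L')(n) = Add(-5, Pow(n, Rational(1, 2))) (Function('L')(n) = Add(-5, Pow(Add(n, 0), Rational(1, 2))) = Add(-5, Pow(n, Rational(1, 2))))
Add(Function('L')(Pow(Add(1, 5), 2)), Mul(-1, Function('h')(-80))) = Add(Add(-5, Pow(Pow(Add(1, 5), 2), Rational(1, 2))), Mul(-1, Mul(Rational(1, 2), Pow(-80, -1), Add(186, -80)))) = Add(Add(-5, Pow(Pow(6, 2), Rational(1, 2))), Mul(-1, Mul(Rational(1, 2), Rational(-1, 80), 106))) = Add(Add(-5, Pow(36, Rational(1, 2))), Mul(-1, Rational(-53, 80))) = Add(Add(-5, 6), Rational(53, 80)) = Add(1, Rational(53, 80)) = Rational(133, 80)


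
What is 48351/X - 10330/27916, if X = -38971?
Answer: -876168473/543957218 ≈ -1.6107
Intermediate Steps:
48351/X - 10330/27916 = 48351/(-38971) - 10330/27916 = 48351*(-1/38971) - 10330*1/27916 = -48351/38971 - 5165/13958 = -876168473/543957218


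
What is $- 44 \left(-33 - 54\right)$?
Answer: $3828$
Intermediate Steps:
$- 44 \left(-33 - 54\right) = \left(-44\right) \left(-87\right) = 3828$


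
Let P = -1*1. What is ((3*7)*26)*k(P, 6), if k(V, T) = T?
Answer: 3276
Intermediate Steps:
P = -1
((3*7)*26)*k(P, 6) = ((3*7)*26)*6 = (21*26)*6 = 546*6 = 3276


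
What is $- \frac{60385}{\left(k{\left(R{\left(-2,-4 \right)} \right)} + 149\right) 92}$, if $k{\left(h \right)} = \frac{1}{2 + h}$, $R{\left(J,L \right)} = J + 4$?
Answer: $- \frac{60385}{13731} \approx -4.3977$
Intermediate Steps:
$R{\left(J,L \right)} = 4 + J$
$- \frac{60385}{\left(k{\left(R{\left(-2,-4 \right)} \right)} + 149\right) 92} = - \frac{60385}{\left(\frac{1}{2 + \left(4 - 2\right)} + 149\right) 92} = - \frac{60385}{\left(\frac{1}{2 + 2} + 149\right) 92} = - \frac{60385}{\left(\frac{1}{4} + 149\right) 92} = - \frac{60385}{\frac{597}{4} \cdot 92} = - \frac{60385}{13731}$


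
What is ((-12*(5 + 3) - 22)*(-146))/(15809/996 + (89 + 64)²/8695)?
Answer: 149198270160/160774619 ≈ 928.00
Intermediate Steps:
((-12*(5 + 3) - 22)*(-146))/(15809/996 + (89 + 64)²/8695) = ((-12*8 - 22)*(-146))/(15809*(1/996) + 153²*(1/8695)) = ((-96 - 22)*(-146))/(15809/996 + 23409*(1/8695)) = (-118*(-146))/(15809/996 + 23409/8695) = 17228/(160774619/8660220) = 17228*(8660220/160774619) = 149198270160/160774619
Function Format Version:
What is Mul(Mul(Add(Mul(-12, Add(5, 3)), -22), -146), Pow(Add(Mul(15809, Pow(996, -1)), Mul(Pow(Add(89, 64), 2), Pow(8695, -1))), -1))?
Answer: Rational(149198270160, 160774619) ≈ 928.00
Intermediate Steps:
Mul(Mul(Add(Mul(-12, Add(5, 3)), -22), -146), Pow(Add(Mul(15809, Pow(996, -1)), Mul(Pow(Add(89, 64), 2), Pow(8695, -1))), -1)) = Mul(Mul(Add(Mul(-12, 8), -22), -146), Pow(Add(Mul(15809, Rational(1, 996)), Mul(Pow(153, 2), Rational(1, 8695))), -1)) = Mul(Mul(Add(-96, -22), -146), Pow(Add(Rational(15809, 996), Mul(23409, Rational(1, 8695))), -1)) = Mul(Mul(-118, -146), Pow(Add(Rational(15809, 996), Rational(23409, 8695)), -1)) = Mul(17228, Pow(Rational(160774619, 8660220), -1)) = Mul(17228, Rational(8660220, 160774619)) = Rational(149198270160, 160774619)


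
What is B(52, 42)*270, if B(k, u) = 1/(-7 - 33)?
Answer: -27/4 ≈ -6.7500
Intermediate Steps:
B(k, u) = -1/40 (B(k, u) = 1/(-40) = -1/40)
B(52, 42)*270 = -1/40*270 = -27/4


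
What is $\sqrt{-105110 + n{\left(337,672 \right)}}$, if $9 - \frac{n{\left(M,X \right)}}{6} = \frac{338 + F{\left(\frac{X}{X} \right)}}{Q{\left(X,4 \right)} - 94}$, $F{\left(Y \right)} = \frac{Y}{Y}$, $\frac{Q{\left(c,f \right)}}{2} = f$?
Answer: $\frac{i \sqrt{194204813}}{43} \approx 324.09 i$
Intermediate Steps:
$Q{\left(c,f \right)} = 2 f$
$F{\left(Y \right)} = 1$
$n{\left(M,X \right)} = \frac{3339}{43}$ ($n{\left(M,X \right)} = 54 - 6 \frac{338 + 1}{2 \cdot 4 - 94} = 54 - 6 \frac{339}{8 - 94} = 54 - 6 \frac{339}{-86} = 54 - 6 \cdot 339 \left(- \frac{1}{86}\right) = 54 - - \frac{1017}{43} = 54 + \frac{1017}{43} = \frac{3339}{43}$)
$\sqrt{-105110 + n{\left(337,672 \right)}} = \sqrt{-105110 + \frac{3339}{43}} = \sqrt{- \frac{4516391}{43}} = \frac{i \sqrt{194204813}}{43}$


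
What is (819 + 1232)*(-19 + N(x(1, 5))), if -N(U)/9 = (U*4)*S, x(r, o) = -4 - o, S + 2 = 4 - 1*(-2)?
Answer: 2619127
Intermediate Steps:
S = 4 (S = -2 + (4 - 1*(-2)) = -2 + (4 + 2) = -2 + 6 = 4)
N(U) = -144*U (N(U) = -9*U*4*4 = -9*4*U*4 = -144*U)
(819 + 1232)*(-19 + N(x(1, 5))) = (819 + 1232)*(-19 - 144*(-4 - 1*5)) = 2051*(-19 - 144*(-4 - 5)) = 2051*(-19 - 144*(-9)) = 2051*(-19 + 1296) = 2051*1277 = 2619127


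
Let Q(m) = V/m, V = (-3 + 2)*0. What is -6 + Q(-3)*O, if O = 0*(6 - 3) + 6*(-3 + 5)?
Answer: -6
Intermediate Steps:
O = 12 (O = 0*3 + 6*2 = 0 + 12 = 12)
V = 0 (V = -1*0 = 0)
Q(m) = 0 (Q(m) = 0/m = 0)
-6 + Q(-3)*O = -6 + 0*12 = -6 + 0 = -6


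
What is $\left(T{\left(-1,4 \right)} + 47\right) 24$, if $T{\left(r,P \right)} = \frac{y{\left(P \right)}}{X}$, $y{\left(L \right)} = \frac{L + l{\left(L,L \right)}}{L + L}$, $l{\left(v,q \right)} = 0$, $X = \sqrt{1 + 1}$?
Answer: $1128 + 6 \sqrt{2} \approx 1136.5$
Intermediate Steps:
$X = \sqrt{2} \approx 1.4142$
$y{\left(L \right)} = \frac{1}{2}$ ($y{\left(L \right)} = \frac{L + 0}{L + L} = \frac{L}{2 L} = L \frac{1}{2 L} = \frac{1}{2}$)
$T{\left(r,P \right)} = \frac{\sqrt{2}}{4}$ ($T{\left(r,P \right)} = \frac{1}{2 \sqrt{2}} = \frac{\frac{1}{2} \sqrt{2}}{2} = \frac{\sqrt{2}}{4}$)
$\left(T{\left(-1,4 \right)} + 47\right) 24 = \left(\frac{\sqrt{2}}{4} + 47\right) 24 = \left(47 + \frac{\sqrt{2}}{4}\right) 24 = 1128 + 6 \sqrt{2}$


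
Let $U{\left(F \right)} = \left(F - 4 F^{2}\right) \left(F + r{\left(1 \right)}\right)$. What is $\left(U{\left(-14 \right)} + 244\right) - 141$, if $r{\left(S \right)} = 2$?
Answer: $9679$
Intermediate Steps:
$U{\left(F \right)} = \left(2 + F\right) \left(F - 4 F^{2}\right)$ ($U{\left(F \right)} = \left(F - 4 F^{2}\right) \left(F + 2\right) = \left(F - 4 F^{2}\right) \left(2 + F\right) = \left(2 + F\right) \left(F - 4 F^{2}\right)$)
$\left(U{\left(-14 \right)} + 244\right) - 141 = \left(- 14 \left(2 - -98 - 4 \left(-14\right)^{2}\right) + 244\right) - 141 = \left(- 14 \left(2 + 98 - 784\right) + 244\right) - 141 = \left(\left(-14\right) \left(-684\right) + 244\right) - 141 = \left(9576 + 244\right) - 141 = 9820 - 141 = 9679$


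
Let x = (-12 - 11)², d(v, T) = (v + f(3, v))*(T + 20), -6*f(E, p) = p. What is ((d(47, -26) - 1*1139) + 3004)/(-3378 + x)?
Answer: -1630/2849 ≈ -0.57213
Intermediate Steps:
f(E, p) = -p/6
d(v, T) = 5*v*(20 + T)/6 (d(v, T) = (v - v/6)*(T + 20) = (5*v/6)*(20 + T) = 5*v*(20 + T)/6)
x = 529 (x = (-23)² = 529)
((d(47, -26) - 1*1139) + 3004)/(-3378 + x) = (((⅚)*47*(20 - 26) - 1*1139) + 3004)/(-3378 + 529) = (((⅚)*47*(-6) - 1139) + 3004)/(-2849) = ((-235 - 1139) + 3004)*(-1/2849) = (-1374 + 3004)*(-1/2849) = 1630*(-1/2849) = -1630/2849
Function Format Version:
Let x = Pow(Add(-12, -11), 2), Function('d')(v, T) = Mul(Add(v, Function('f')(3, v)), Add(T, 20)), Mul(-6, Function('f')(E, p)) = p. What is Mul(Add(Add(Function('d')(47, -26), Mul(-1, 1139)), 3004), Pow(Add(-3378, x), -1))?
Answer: Rational(-1630, 2849) ≈ -0.57213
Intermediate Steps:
Function('f')(E, p) = Mul(Rational(-1, 6), p)
Function('d')(v, T) = Mul(Rational(5, 6), v, Add(20, T)) (Function('d')(v, T) = Mul(Add(v, Mul(Rational(-1, 6), v)), Add(T, 20)) = Mul(Mul(Rational(5, 6), v), Add(20, T)) = Mul(Rational(5, 6), v, Add(20, T)))
x = 529 (x = Pow(-23, 2) = 529)
Mul(Add(Add(Function('d')(47, -26), Mul(-1, 1139)), 3004), Pow(Add(-3378, x), -1)) = Mul(Add(Add(Mul(Rational(5, 6), 47, Add(20, -26)), Mul(-1, 1139)), 3004), Pow(Add(-3378, 529), -1)) = Mul(Add(Add(Mul(Rational(5, 6), 47, -6), -1139), 3004), Pow(-2849, -1)) = Mul(Add(Add(-235, -1139), 3004), Rational(-1, 2849)) = Mul(Add(-1374, 3004), Rational(-1, 2849)) = Mul(1630, Rational(-1, 2849)) = Rational(-1630, 2849)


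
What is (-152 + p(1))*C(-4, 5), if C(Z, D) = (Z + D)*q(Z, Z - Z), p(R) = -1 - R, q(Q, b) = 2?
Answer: -308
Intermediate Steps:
C(Z, D) = 2*D + 2*Z (C(Z, D) = (Z + D)*2 = (D + Z)*2 = 2*D + 2*Z)
(-152 + p(1))*C(-4, 5) = (-152 + (-1 - 1*1))*(2*5 + 2*(-4)) = (-152 + (-1 - 1))*(10 - 8) = (-152 - 2)*2 = -154*2 = -308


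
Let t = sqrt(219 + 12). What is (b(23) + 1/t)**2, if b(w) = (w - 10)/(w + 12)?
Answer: 5752/40425 + 26*sqrt(231)/8085 ≈ 0.19116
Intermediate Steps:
t = sqrt(231) ≈ 15.199
b(w) = (-10 + w)/(12 + w)
(b(23) + 1/t)**2 = ((-10 + 23)/(12 + 23) + 1/(sqrt(231)))**2 = (13/35 + sqrt(231)/231)**2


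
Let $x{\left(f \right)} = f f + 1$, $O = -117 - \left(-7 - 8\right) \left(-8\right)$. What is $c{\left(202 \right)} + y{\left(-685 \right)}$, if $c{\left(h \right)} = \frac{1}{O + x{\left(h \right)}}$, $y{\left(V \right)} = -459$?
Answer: $- \frac{18620711}{40568} \approx -459.0$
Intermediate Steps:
$O = -237$ ($O = -117 - \left(-15\right) \left(-8\right) = -117 - 120 = -237$)
$x{\left(f \right)} = 1 + f^{2}$ ($x{\left(f \right)} = f^{2} + 1 = 1 + f^{2}$)
$c{\left(h \right)} = \frac{1}{-236 + h^{2}}$ ($c{\left(h \right)} = \frac{1}{-237 + \left(1 + h^{2}\right)} = \frac{1}{-236 + h^{2}}$)
$c{\left(202 \right)} + y{\left(-685 \right)} = \frac{1}{-236 + 202^{2}} - 459 = \frac{1}{-236 + 40804} - 459 = \frac{1}{40568} - 459 = - \frac{18620711}{40568}$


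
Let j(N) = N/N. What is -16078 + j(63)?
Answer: -16077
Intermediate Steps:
j(N) = 1
-16078 + j(63) = -16078 + 1 = -16077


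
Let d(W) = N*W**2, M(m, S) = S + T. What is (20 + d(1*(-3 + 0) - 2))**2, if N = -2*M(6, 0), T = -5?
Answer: 72900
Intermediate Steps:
M(m, S) = -5 + S (M(m, S) = S - 5 = -5 + S)
N = 10 (N = -2*(-5 + 0) = -2*(-5) = 10)
d(W) = 10*W**2
(20 + d(1*(-3 + 0) - 2))**2 = (20 + 10*(1*(-3 + 0) - 2)**2)**2 = (20 + 10*(1*(-3) - 2)**2)**2 = (20 + 10*(-3 - 2)**2)**2 = (20 + 10*(-5)**2)**2 = (20 + 10*25)**2 = (20 + 250)**2 = 270**2 = 72900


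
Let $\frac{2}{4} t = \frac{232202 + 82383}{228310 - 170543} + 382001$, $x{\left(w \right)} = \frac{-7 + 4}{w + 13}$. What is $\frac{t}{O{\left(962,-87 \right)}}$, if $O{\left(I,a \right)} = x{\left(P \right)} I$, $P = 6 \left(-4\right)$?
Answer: $\frac{80913676624}{27785927} \approx 2912.0$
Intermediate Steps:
$P = -24$
$x{\left(w \right)} = - \frac{3}{13 + w}$
$t = \frac{44134732704}{57767}$ ($t = 2 \left(\frac{232202 + 82383}{228310 - 170543} + 382001\right) = 2 \left(\frac{314585}{57767} + 382001\right) = 2 \cdot \frac{22067366352}{57767} = \frac{44134732704}{57767} \approx 7.6401 \cdot 10^{5}$)
$O{\left(I,a \right)} = \frac{3 I}{11}$ ($O{\left(I,a \right)} = - \frac{3}{13 - 24} I = - \frac{3}{-11} I = \left(-3\right) \left(- \frac{1}{11}\right) I = \frac{3 I}{11}$)
$\frac{t}{O{\left(962,-87 \right)}} = \frac{44134732704}{57767 \cdot \frac{3}{11} \cdot 962} = \frac{44134732704}{57767 \cdot \frac{2886}{11}} = \frac{44134732704}{57767} \cdot \frac{11}{2886} = \frac{80913676624}{27785927}$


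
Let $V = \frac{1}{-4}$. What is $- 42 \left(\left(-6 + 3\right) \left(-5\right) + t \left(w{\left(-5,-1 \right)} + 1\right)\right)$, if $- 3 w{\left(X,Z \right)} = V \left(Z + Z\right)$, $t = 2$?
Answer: $-700$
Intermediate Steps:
$V = - \frac{1}{4} \approx -0.25$
$w{\left(X,Z \right)} = \frac{Z}{6}$ ($w{\left(X,Z \right)} = - \frac{\left(- \frac{1}{4}\right) \left(Z + Z\right)}{3} = - \frac{\left(- \frac{1}{4}\right) 2 Z}{3} = - \frac{\left(- \frac{1}{2}\right) Z}{3} = \frac{Z}{6}$)
$- 42 \left(\left(-6 + 3\right) \left(-5\right) + t \left(w{\left(-5,-1 \right)} + 1\right)\right) = - 42 \left(\left(-6 + 3\right) \left(-5\right) + 2 \left(\frac{1}{6} \left(-1\right) + 1\right)\right) = - 42 \left(\left(-3\right) \left(-5\right) + 2 \left(- \frac{1}{6} + 1\right)\right) = - 42 \left(15 + 2 \cdot \frac{5}{6}\right) = - 42 \left(15 + \frac{5}{3}\right) = \left(-42\right) \frac{50}{3} = -700$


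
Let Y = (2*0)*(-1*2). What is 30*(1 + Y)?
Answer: 30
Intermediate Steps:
Y = 0 (Y = 0*(-2) = 0)
30*(1 + Y) = 30*(1 + 0) = 30*1 = 30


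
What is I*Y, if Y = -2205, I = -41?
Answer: 90405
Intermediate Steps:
I*Y = -41*(-2205) = 90405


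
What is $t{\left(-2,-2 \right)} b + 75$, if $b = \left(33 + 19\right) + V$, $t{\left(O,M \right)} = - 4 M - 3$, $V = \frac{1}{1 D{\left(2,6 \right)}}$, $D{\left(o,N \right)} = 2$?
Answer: $\frac{675}{2} \approx 337.5$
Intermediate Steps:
$V = \frac{1}{2}$ ($V = \frac{1}{1 \cdot 2} = \frac{1}{2} \approx 0.5$)
$t{\left(O,M \right)} = -3 - 4 M$
$b = \frac{105}{2}$ ($b = \left(33 + 19\right) + \frac{1}{2} = 52 + \frac{1}{2} = \frac{105}{2} \approx 52.5$)
$t{\left(-2,-2 \right)} b + 75 = \left(-3 - -8\right) \frac{105}{2} + 75 = \left(-3 + 8\right) \frac{105}{2} + 75 = 5 \cdot \frac{105}{2} + 75 = \frac{525}{2} + 75 = \frac{675}{2}$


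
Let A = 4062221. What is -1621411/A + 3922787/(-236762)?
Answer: -16319116241109/961779568402 ≈ -16.968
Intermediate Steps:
-1621411/A + 3922787/(-236762) = -1621411/4062221 + 3922787/(-236762) = -1621411*1/4062221 + 3922787*(-1/236762) = -1621411/4062221 - 3922787/236762 = -16319116241109/961779568402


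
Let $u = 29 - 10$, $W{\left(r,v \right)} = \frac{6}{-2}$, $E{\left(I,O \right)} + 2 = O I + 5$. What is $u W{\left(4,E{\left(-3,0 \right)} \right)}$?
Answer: $-57$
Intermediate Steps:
$E{\left(I,O \right)} = 3 + I O$ ($E{\left(I,O \right)} = -2 + \left(O I + 5\right) = -2 + \left(I O + 5\right) = -2 + \left(5 + I O\right) = 3 + I O$)
$W{\left(r,v \right)} = -3$ ($W{\left(r,v \right)} = 6 \left(- \frac{1}{2}\right) = -3$)
$u = 19$
$u W{\left(4,E{\left(-3,0 \right)} \right)} = 19 \left(-3\right) = -57$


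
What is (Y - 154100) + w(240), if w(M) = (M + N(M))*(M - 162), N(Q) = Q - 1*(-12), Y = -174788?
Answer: -290512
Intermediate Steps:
N(Q) = 12 + Q (N(Q) = Q + 12 = 12 + Q)
w(M) = (-162 + M)*(12 + 2*M) (w(M) = (M + (12 + M))*(M - 162) = (12 + 2*M)*(-162 + M) = (-162 + M)*(12 + 2*M))
(Y - 154100) + w(240) = (-174788 - 154100) + (-1944 - 312*240 + 2*240²) = -328888 + (-1944 - 74880 + 2*57600) = -328888 + (-1944 - 74880 + 115200) = -328888 + 38376 = -290512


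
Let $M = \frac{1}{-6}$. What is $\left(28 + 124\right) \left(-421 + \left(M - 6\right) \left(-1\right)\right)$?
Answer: $- \frac{189164}{3} \approx -63055.0$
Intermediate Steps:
$M = - \frac{1}{6} \approx -0.16667$
$\left(28 + 124\right) \left(-421 + \left(M - 6\right) \left(-1\right)\right) = \left(28 + 124\right) \left(-421 + \left(- \frac{1}{6} - 6\right) \left(-1\right)\right) = 152 \left(-421 - - \frac{37}{6}\right) = 152 \left(-421 + \frac{37}{6}\right) = 152 \left(- \frac{2489}{6}\right) = - \frac{189164}{3}$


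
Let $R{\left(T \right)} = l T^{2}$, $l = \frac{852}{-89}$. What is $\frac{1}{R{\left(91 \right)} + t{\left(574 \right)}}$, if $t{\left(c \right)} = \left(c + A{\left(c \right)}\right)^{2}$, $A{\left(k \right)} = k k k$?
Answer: $\frac{89}{3183200521597856144} \approx 2.7959 \cdot 10^{-17}$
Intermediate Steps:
$A{\left(k \right)} = k^{3}$ ($A{\left(k \right)} = k^{2} k = k^{3}$)
$l = - \frac{852}{89}$ ($l = 852 \left(- \frac{1}{89}\right) = - \frac{852}{89} \approx -9.573$)
$t{\left(c \right)} = \left(c + c^{3}\right)^{2}$
$R{\left(T \right)} = - \frac{852 T^{2}}{89}$
$\frac{1}{R{\left(91 \right)} + t{\left(574 \right)}} = \frac{1}{- \frac{852 \cdot 91^{2}}{89} + 574^{2} \left(1 + 574^{2}\right)^{2}} = \frac{1}{\left(- \frac{852}{89}\right) 8281 + 329476 \left(1 + 329476\right)^{2}} = \frac{1}{- \frac{7055412}{89} + 329476 \cdot 329477^{2}} = \frac{1}{- \frac{7055412}{89} + 329476 \cdot 108555093529} = \frac{1}{- \frac{7055412}{89} + 35766297995560804} = \frac{1}{\frac{3183200521597856144}{89}} = \frac{89}{3183200521597856144}$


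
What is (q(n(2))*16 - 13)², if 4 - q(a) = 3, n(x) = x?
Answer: 9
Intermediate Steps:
q(a) = 1 (q(a) = 4 - 1*3 = 4 - 3 = 1)
(q(n(2))*16 - 13)² = (1*16 - 13)² = (16 - 13)² = 3² = 9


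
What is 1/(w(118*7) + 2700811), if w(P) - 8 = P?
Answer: 1/2701645 ≈ 3.7014e-7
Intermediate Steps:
w(P) = 8 + P
1/(w(118*7) + 2700811) = 1/((8 + 118*7) + 2700811) = 1/((8 + 826) + 2700811) = 1/(834 + 2700811) = 1/2701645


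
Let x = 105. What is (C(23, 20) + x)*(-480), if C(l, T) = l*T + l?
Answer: -282240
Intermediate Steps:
C(l, T) = l + T*l (C(l, T) = T*l + l = l + T*l)
(C(23, 20) + x)*(-480) = (23*(1 + 20) + 105)*(-480) = (23*21 + 105)*(-480) = (483 + 105)*(-480) = 588*(-480) = -282240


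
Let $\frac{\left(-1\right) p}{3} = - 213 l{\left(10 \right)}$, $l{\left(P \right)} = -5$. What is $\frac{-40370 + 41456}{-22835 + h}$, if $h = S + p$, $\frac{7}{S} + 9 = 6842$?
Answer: $- \frac{2473546}{59287661} \approx -0.041721$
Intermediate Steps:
$S = \frac{7}{6833}$ ($S = \frac{7}{-9 + 6842} = \frac{7}{6833} \approx 0.0010244$)
$p = -3195$ ($p = - 3 \left(\left(-213\right) \left(-5\right)\right) = \left(-3\right) 1065 = -3195$)
$h = - \frac{21831428}{6833}$ ($h = \frac{7}{6833} - 3195 = - \frac{21831428}{6833} \approx -3195.0$)
$\frac{-40370 + 41456}{-22835 + h} = \frac{-40370 + 41456}{-22835 - \frac{21831428}{6833}} = \frac{1086}{- \frac{177862983}{6833}} = 1086 \left(- \frac{6833}{177862983}\right) = - \frac{2473546}{59287661}$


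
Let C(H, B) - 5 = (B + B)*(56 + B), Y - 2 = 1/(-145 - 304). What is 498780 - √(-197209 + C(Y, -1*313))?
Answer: 498780 - I*√36322 ≈ 4.9878e+5 - 190.58*I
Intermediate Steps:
Y = 897/449 (Y = 2 + 1/(-145 - 304) = 2 + 1/(-449) = 2 - 1/449 = 897/449 ≈ 1.9978)
C(H, B) = 5 + 2*B*(56 + B) (C(H, B) = 5 + (B + B)*(56 + B) = 5 + (2*B)*(56 + B) = 5 + 2*B*(56 + B))
498780 - √(-197209 + C(Y, -1*313)) = 498780 - √(-197209 + (5 + 2*(-1*313)² + 112*(-1*313))) = 498780 - √(-197209 + (5 + 2*(-313)² + 112*(-313))) = 498780 - √(-197209 + (5 + 2*97969 - 35056)) = 498780 - √(-197209 + (5 + 195938 - 35056)) = 498780 - √(-197209 + 160887) = 498780 - √(-36322) = 498780 - I*√36322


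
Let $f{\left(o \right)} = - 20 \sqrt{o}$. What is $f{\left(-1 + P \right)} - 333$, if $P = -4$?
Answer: $-333 - 20 i \sqrt{5} \approx -333.0 - 44.721 i$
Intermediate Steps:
$f{\left(-1 + P \right)} - 333 = - 20 \sqrt{-1 - 4} - 333 = - 20 \sqrt{-5} - 333 = - 20 i \sqrt{5} - 333 = -333 - 20 i \sqrt{5}$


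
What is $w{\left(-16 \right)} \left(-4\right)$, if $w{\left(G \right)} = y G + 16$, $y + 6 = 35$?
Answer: $1792$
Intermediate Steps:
$y = 29$ ($y = -6 + 35 = 29$)
$w{\left(G \right)} = 16 + 29 G$ ($w{\left(G \right)} = 29 G + 16 = 16 + 29 G$)
$w{\left(-16 \right)} \left(-4\right) = \left(16 + 29 \left(-16\right)\right) \left(-4\right) = \left(16 - 464\right) \left(-4\right) = \left(-448\right) \left(-4\right) = 1792$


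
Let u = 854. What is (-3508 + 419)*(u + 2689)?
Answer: -10944327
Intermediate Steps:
(-3508 + 419)*(u + 2689) = (-3508 + 419)*(854 + 2689) = -3089*3543 = -10944327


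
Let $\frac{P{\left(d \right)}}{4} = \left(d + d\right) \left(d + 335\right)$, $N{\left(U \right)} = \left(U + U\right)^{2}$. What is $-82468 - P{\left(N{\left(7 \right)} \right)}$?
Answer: $-915076$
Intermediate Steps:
$N{\left(U \right)} = 4 U^{2}$ ($N{\left(U \right)} = \left(2 U\right)^{2} = 4 U^{2}$)
$P{\left(d \right)} = 8 d \left(335 + d\right)$ ($P{\left(d \right)} = 4 \left(d + d\right) \left(d + 335\right) = 4 \cdot 2 d \left(335 + d\right) = 8 d \left(335 + d\right)$)
$-82468 - P{\left(N{\left(7 \right)} \right)} = -82468 - 8 \cdot 4 \cdot 7^{2} \left(335 + 4 \cdot 7^{2}\right) = -82468 - 8 \cdot 4 \cdot 49 \left(335 + 4 \cdot 49\right) = -82468 - 8 \cdot 196 \left(335 + 196\right) = -82468 - 8 \cdot 196 \cdot 531 = -82468 - 832608 = -915076$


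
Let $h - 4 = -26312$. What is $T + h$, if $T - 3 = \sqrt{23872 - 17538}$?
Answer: $-26305 + \sqrt{6334} \approx -26225.0$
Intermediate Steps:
$h = -26308$ ($h = 4 - 26312 = -26308$)
$T = 3 + \sqrt{6334}$ ($T = 3 + \sqrt{23872 - 17538} = 3 + \sqrt{6334} \approx 82.586$)
$T + h = \left(3 + \sqrt{6334}\right) - 26308 = -26305 + \sqrt{6334}$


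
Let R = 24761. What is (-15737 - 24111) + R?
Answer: -15087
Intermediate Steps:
(-15737 - 24111) + R = (-15737 - 24111) + 24761 = -39848 + 24761 = -15087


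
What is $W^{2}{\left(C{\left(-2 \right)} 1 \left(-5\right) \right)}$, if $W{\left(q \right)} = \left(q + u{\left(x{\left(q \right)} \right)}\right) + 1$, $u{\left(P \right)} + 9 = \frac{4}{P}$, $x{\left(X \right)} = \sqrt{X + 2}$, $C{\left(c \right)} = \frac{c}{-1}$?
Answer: $\left(18 + i \sqrt{2}\right)^{2} \approx 322.0 + 50.912 i$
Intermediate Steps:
$C{\left(c \right)} = - c$ ($C{\left(c \right)} = c \left(-1\right) = - c$)
$x{\left(X \right)} = \sqrt{2 + X}$
$u{\left(P \right)} = -9 + \frac{4}{P}$
$W{\left(q \right)} = -8 + q + \frac{4}{\sqrt{2 + q}}$ ($W{\left(q \right)} = \left(q - \left(9 - \frac{4}{\sqrt{2 + q}}\right)\right) + 1 = \left(-9 + q + \frac{4}{\sqrt{2 + q}}\right) + 1 = -8 + q + \frac{4}{\sqrt{2 + q}}$)
$W^{2}{\left(C{\left(-2 \right)} 1 \left(-5\right) \right)} = \left(-8 + \left(-1\right) \left(-2\right) 1 \left(-5\right) + \frac{4}{\sqrt{2 + \left(-1\right) \left(-2\right) 1 \left(-5\right)}}\right)^{2} = \left(-8 + 2 \cdot 1 \left(-5\right) + \frac{4}{\sqrt{2 + 2 \cdot 1 \left(-5\right)}}\right)^{2} = \left(-8 + 2 \left(-5\right) + \frac{4}{\sqrt{2 + 2 \left(-5\right)}}\right)^{2} = \left(-8 - 10 + \frac{4}{\sqrt{2 - 10}}\right)^{2} = \left(-8 - 10 + \frac{4}{2 i \sqrt{2}}\right)^{2} = \left(-8 - 10 + 4 \left(- \frac{i \sqrt{2}}{4}\right)\right)^{2} = \left(-8 - 10 - i \sqrt{2}\right)^{2} = \left(-18 - i \sqrt{2}\right)^{2}$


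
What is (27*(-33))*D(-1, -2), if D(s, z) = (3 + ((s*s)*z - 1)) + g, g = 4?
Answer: -3564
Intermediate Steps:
D(s, z) = 6 + z*s² (D(s, z) = (3 + ((s*s)*z - 1)) + 4 = (3 + (s²*z - 1)) + 4 = (3 + (z*s² - 1)) + 4 = (3 + (-1 + z*s²)) + 4 = (2 + z*s²) + 4 = 6 + z*s²)
(27*(-33))*D(-1, -2) = (27*(-33))*(6 - 2*(-1)²) = -891*(6 - 2*1) = -891*(6 - 2) = -891*4 = -3564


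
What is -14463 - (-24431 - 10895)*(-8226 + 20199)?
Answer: 422943735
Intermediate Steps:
-14463 - (-24431 - 10895)*(-8226 + 20199) = -14463 - (-35326)*11973 = -14463 - 1*(-422958198) = -14463 + 422958198 = 422943735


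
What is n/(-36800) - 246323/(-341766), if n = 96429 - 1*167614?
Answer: 145188257/54682560 ≈ 2.6551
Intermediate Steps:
n = -71185 (n = 96429 - 167614 = -71185)
n/(-36800) - 246323/(-341766) = -71185/(-36800) - 246323/(-341766) = -71185*(-1/36800) - 246323*(-1/341766) = 619/320 + 246323/341766 = 145188257/54682560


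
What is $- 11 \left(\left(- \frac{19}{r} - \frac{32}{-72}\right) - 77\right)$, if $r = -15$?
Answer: $\frac{37268}{45} \approx 828.18$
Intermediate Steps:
$- 11 \left(\left(- \frac{19}{r} - \frac{32}{-72}\right) - 77\right) = - 11 \left(\left(- \frac{19}{-15} - \frac{32}{-72}\right) - 77\right) = - 11 \left(\left(\left(-19\right) \left(- \frac{1}{15}\right) - - \frac{4}{9}\right) - 77\right) = - 11 \left(\left(\frac{19}{15} + \frac{4}{9}\right) - 77\right) = - 11 \left(\frac{77}{45} - 77\right) = \left(-11\right) \left(- \frac{3388}{45}\right) = \frac{37268}{45}$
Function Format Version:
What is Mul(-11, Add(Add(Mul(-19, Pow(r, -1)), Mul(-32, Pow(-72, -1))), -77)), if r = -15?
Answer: Rational(37268, 45) ≈ 828.18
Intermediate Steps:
Mul(-11, Add(Add(Mul(-19, Pow(r, -1)), Mul(-32, Pow(-72, -1))), -77)) = Mul(-11, Add(Add(Mul(-19, Pow(-15, -1)), Mul(-32, Pow(-72, -1))), -77)) = Mul(-11, Add(Add(Mul(-19, Rational(-1, 15)), Mul(-32, Rational(-1, 72))), -77)) = Mul(-11, Add(Add(Rational(19, 15), Rational(4, 9)), -77)) = Mul(-11, Add(Rational(77, 45), -77)) = Mul(-11, Rational(-3388, 45)) = Rational(37268, 45)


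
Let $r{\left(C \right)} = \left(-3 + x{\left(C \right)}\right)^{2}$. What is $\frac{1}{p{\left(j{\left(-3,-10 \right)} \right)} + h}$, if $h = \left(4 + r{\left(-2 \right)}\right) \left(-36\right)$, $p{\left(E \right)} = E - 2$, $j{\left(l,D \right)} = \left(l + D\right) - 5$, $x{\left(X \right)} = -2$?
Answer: $- \frac{1}{1064} \approx -0.00093985$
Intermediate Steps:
$j{\left(l,D \right)} = -5 + D + l$ ($j{\left(l,D \right)} = \left(D + l\right) - 5 = -5 + D + l$)
$r{\left(C \right)} = 25$ ($r{\left(C \right)} = \left(-3 - 2\right)^{2} = \left(-5\right)^{2} = 25$)
$p{\left(E \right)} = -2 + E$
$h = -1044$ ($h = \left(4 + 25\right) \left(-36\right) = 29 \left(-36\right) = -1044$)
$\frac{1}{p{\left(j{\left(-3,-10 \right)} \right)} + h} = \frac{1}{\left(-2 - 18\right) - 1044} = \frac{1}{-20 - 1044} = \frac{1}{-1064} = - \frac{1}{1064}$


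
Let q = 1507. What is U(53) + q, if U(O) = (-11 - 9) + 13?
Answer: 1500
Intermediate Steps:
U(O) = -7 (U(O) = -20 + 13 = -7)
U(53) + q = -7 + 1507 = 1500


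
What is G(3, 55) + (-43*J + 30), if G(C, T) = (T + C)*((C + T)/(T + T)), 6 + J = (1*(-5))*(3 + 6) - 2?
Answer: 128677/55 ≈ 2339.6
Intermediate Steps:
J = -53 (J = -6 + ((1*(-5))*(3 + 6) - 2) = -6 + (-5*9 - 2) = -6 + (-45 - 2) = -6 - 47 = -53)
G(C, T) = (C + T)²/(2*T) (G(C, T) = (C + T)*((C + T)/((2*T))) = (C + T)*((C + T)*(1/(2*T))) = (C + T)*((C + T)/(2*T)) = (C + T)²/(2*T))
G(3, 55) + (-43*J + 30) = (½)*(3 + 55)²/55 + (-43*(-53) + 30) = (½)*(1/55)*58² + (2279 + 30) = (½)*(1/55)*3364 + 2309 = 1682/55 + 2309 = 128677/55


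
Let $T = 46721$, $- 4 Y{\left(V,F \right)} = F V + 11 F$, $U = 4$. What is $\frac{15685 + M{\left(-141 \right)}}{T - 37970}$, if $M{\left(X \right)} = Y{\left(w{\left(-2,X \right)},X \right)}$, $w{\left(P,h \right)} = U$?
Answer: $\frac{64855}{35004} \approx 1.8528$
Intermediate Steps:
$w{\left(P,h \right)} = 4$
$Y{\left(V,F \right)} = - \frac{11 F}{4} - \frac{F V}{4}$ ($Y{\left(V,F \right)} = - \frac{F V + 11 F}{4} = - \frac{11 F + F V}{4} = - \frac{11 F}{4} - \frac{F V}{4}$)
$M{\left(X \right)} = - \frac{15 X}{4}$ ($M{\left(X \right)} = - \frac{X \left(11 + 4\right)}{4} = \left(- \frac{1}{4}\right) X 15 = - \frac{15 X}{4}$)
$\frac{15685 + M{\left(-141 \right)}}{T - 37970} = \frac{15685 - - \frac{2115}{4}}{46721 - 37970} = \frac{15685 + \frac{2115}{4}}{8751} = \frac{64855}{4} \cdot \frac{1}{8751} = \frac{64855}{35004}$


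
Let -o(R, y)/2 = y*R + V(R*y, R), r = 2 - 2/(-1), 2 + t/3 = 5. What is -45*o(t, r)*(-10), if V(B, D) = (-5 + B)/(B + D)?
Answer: -33020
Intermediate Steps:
t = 9 (t = -6 + 3*5 = -6 + 15 = 9)
r = 4 (r = 2 - 2*(-1) = 2 - 1*(-2) = 2 + 2 = 4)
V(B, D) = (-5 + B)/(B + D)
o(R, y) = -2*R*y - 2*(-5 + R*y)/(R + R*y) (o(R, y) = -2*(y*R + (-5 + R*y)/(R*y + R)) = -2*(R*y + (-5 + R*y)/(R + R*y)) = -2*R*y - 2*(-5 + R*y)/(R + R*y))
-45*o(t, r)*(-10) = -90*(5 - 1*9*4 - 1*4*9²*(1 + 4))/(9*(1 + 4))*(-10) = -90*(5 - 36 - 1*4*81*5)/(9*5)*(-10) = -90*(5 - 36 - 1620)/(9*5)*(-10) = -90*(-1651)/(9*5)*(-10) = -45*(-3302/45)*(-10) = 3302*(-10) = -33020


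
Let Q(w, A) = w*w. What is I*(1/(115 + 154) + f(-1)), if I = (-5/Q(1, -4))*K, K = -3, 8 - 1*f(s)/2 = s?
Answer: 72645/269 ≈ 270.06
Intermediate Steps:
f(s) = 16 - 2*s
Q(w, A) = w²
I = 15 (I = -5/(1²)*(-3) = -5/1*(-3) = -5*1*(-3) = -5*(-3) = 15)
I*(1/(115 + 154) + f(-1)) = 15*(1/(115 + 154) + (16 - 2*(-1))) = 15*(1/269 + (16 + 2)) = 15*(1/269 + 18) = 15*(4843/269) = 72645/269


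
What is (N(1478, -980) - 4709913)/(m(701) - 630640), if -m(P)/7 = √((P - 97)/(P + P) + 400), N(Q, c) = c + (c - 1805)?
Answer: 1041908179818960/139396229887601 - 16497873*√196772102/139396229887601 ≈ 7.4728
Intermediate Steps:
N(Q, c) = -1805 + 2*c (N(Q, c) = c + (-1805 + c) = -1805 + 2*c)
m(P) = -7*√(400 + (-97 + P)/(2*P)) (m(P) = -7*√((P - 97)/(P + P) + 400) = -7*√((-97 + P)/((2*P)) + 400) = -7*√((-97 + P)*(1/(2*P)) + 400) = -7*√((-97 + P)/(2*P) + 400) = -7*√(400 + (-97 + P)/(2*P)))
(N(1478, -980) - 4709913)/(m(701) - 630640) = ((-1805 + 2*(-980)) - 4709913)/(-7*√(1602 - 194/701)/2 - 630640) = ((-1805 - 1960) - 4709913)/(-7*√(1602 - 194*1/701)/2 - 630640) = (-3765 - 4709913)/(-7*√(1602 - 194/701)/2 - 630640) = -4713678/(-7*√196772102/701 - 630640) = -4713678/(-630640 - 7*√196772102/701)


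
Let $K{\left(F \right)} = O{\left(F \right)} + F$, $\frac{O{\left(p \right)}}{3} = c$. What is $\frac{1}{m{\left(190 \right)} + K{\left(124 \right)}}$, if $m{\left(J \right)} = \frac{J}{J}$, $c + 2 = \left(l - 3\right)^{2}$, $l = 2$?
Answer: $\frac{1}{122} \approx 0.0081967$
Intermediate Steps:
$c = -1$ ($c = -2 + \left(2 - 3\right)^{2} = -2 + \left(-1\right)^{2} = -2 + 1 = -1$)
$O{\left(p \right)} = -3$ ($O{\left(p \right)} = 3 \left(-1\right) = -3$)
$m{\left(J \right)} = 1$
$K{\left(F \right)} = -3 + F$
$\frac{1}{m{\left(190 \right)} + K{\left(124 \right)}} = \frac{1}{1 + \left(-3 + 124\right)} = \frac{1}{1 + 121} = \frac{1}{122}$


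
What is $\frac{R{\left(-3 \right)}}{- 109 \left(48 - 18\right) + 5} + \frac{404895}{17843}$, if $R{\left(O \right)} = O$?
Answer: $\frac{1322035704}{58257395} \approx 22.693$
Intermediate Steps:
$\frac{R{\left(-3 \right)}}{- 109 \left(48 - 18\right) + 5} + \frac{404895}{17843} = - \frac{3}{- 109 \left(48 - 18\right) + 5} + \frac{404895}{17843} = - \frac{3}{\left(-109\right) 30 + 5} + 404895 \cdot \frac{1}{17843} = - \frac{3}{-3270 + 5} + \frac{404895}{17843} = - \frac{3}{-3265} + \frac{404895}{17843} = \left(-3\right) \left(- \frac{1}{3265}\right) + \frac{404895}{17843} = \frac{3}{3265} + \frac{404895}{17843} = \frac{1322035704}{58257395}$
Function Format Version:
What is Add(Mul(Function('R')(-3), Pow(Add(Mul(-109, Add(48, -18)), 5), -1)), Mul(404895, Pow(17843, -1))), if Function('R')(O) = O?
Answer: Rational(1322035704, 58257395) ≈ 22.693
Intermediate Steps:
Add(Mul(Function('R')(-3), Pow(Add(Mul(-109, Add(48, -18)), 5), -1)), Mul(404895, Pow(17843, -1))) = Add(Mul(-3, Pow(Add(Mul(-109, Add(48, -18)), 5), -1)), Mul(404895, Pow(17843, -1))) = Add(Mul(-3, Pow(Add(Mul(-109, 30), 5), -1)), Mul(404895, Rational(1, 17843))) = Add(Mul(-3, Pow(Add(-3270, 5), -1)), Rational(404895, 17843)) = Add(Mul(-3, Pow(-3265, -1)), Rational(404895, 17843)) = Add(Mul(-3, Rational(-1, 3265)), Rational(404895, 17843)) = Add(Rational(3, 3265), Rational(404895, 17843)) = Rational(1322035704, 58257395)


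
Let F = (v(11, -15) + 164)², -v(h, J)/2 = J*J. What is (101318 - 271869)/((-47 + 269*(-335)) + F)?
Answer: 170551/8366 ≈ 20.386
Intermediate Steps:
v(h, J) = -2*J² (v(h, J) = -2*J*J = -2*J²)
F = 81796 (F = (-2*(-15)² + 164)² = (-2*225 + 164)² = (-450 + 164)² = (-286)² = 81796)
(101318 - 271869)/((-47 + 269*(-335)) + F) = (101318 - 271869)/((-47 + 269*(-335)) + 81796) = -170551/((-47 - 90115) + 81796) = -170551/(-90162 + 81796) = -170551/(-8366) = -170551*(-1/8366) = 170551/8366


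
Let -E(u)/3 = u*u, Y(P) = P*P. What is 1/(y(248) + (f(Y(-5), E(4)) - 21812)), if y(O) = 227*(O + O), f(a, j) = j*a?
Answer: 1/89580 ≈ 1.1163e-5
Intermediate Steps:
Y(P) = P**2
E(u) = -3*u**2 (E(u) = -3*u*u = -3*u**2)
f(a, j) = a*j
y(O) = 454*O (y(O) = 227*(2*O) = 454*O)
1/(y(248) + (f(Y(-5), E(4)) - 21812)) = 1/(454*248 + ((-5)**2*(-3*4**2) - 21812)) = 1/(112592 + (25*(-3*16) - 21812)) = 1/(112592 + (25*(-48) - 21812)) = 1/(112592 + (-1200 - 21812)) = 1/(112592 - 23012) = 1/89580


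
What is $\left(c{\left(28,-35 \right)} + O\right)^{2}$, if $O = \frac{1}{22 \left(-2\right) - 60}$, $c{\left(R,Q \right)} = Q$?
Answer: $\frac{13256881}{10816} \approx 1225.7$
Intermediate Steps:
$O = - \frac{1}{104}$ ($O = \frac{1}{-44 - 60} = \frac{1}{-104} = - \frac{1}{104} \approx -0.0096154$)
$\left(c{\left(28,-35 \right)} + O\right)^{2} = \left(-35 - \frac{1}{104}\right)^{2} = \left(- \frac{3641}{104}\right)^{2} = \frac{13256881}{10816}$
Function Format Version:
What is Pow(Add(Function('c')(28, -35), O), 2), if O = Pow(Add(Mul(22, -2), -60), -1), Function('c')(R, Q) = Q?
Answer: Rational(13256881, 10816) ≈ 1225.7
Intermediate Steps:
O = Rational(-1, 104) (O = Pow(Add(-44, -60), -1) = Pow(-104, -1) = Rational(-1, 104) ≈ -0.0096154)
Pow(Add(Function('c')(28, -35), O), 2) = Pow(Add(-35, Rational(-1, 104)), 2) = Pow(Rational(-3641, 104), 2) = Rational(13256881, 10816)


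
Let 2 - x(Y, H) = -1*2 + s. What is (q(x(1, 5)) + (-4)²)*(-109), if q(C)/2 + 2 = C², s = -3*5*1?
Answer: -80006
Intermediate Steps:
s = -15 (s = -15*1 = -15)
x(Y, H) = 19 (x(Y, H) = 2 - (-1*2 - 15) = 2 - (-2 - 15) = 2 - 1*(-17) = 2 + 17 = 19)
q(C) = -4 + 2*C²
(q(x(1, 5)) + (-4)²)*(-109) = ((-4 + 2*19²) + (-4)²)*(-109) = ((-4 + 2*361) + 16)*(-109) = ((-4 + 722) + 16)*(-109) = (718 + 16)*(-109) = 734*(-109) = -80006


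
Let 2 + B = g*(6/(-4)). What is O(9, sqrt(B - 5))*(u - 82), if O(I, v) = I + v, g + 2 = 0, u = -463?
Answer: -4905 - 1090*I ≈ -4905.0 - 1090.0*I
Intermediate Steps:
g = -2 (g = -2 + 0 = -2)
B = 1 (B = -2 - 12/(-4) = -2 - 12*(-1)/4 = -2 - 2*(-3/2) = -2 + 3 = 1)
O(9, sqrt(B - 5))*(u - 82) = (9 + sqrt(1 - 5))*(-463 - 82) = (9 + sqrt(-4))*(-545) = (9 + 2*I)*(-545) = -4905 - 1090*I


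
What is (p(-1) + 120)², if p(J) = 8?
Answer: 16384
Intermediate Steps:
(p(-1) + 120)² = (8 + 120)² = 128² = 16384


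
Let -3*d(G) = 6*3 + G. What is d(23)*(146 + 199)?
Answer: -4715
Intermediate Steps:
d(G) = -6 - G/3 (d(G) = -(6*3 + G)/3 = -(18 + G)/3 = -6 - G/3)
d(23)*(146 + 199) = (-6 - 1/3*23)*(146 + 199) = (-6 - 23/3)*345 = -41/3*345 = -4715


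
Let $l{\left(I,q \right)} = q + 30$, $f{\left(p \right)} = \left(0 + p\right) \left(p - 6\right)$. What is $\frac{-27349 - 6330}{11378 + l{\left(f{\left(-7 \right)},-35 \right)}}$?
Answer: $- \frac{33679}{11373} \approx -2.9613$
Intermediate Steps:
$f{\left(p \right)} = p \left(-6 + p\right)$
$l{\left(I,q \right)} = 30 + q$
$\frac{-27349 - 6330}{11378 + l{\left(f{\left(-7 \right)},-35 \right)}} = \frac{-27349 - 6330}{11378 + \left(30 - 35\right)} = - \frac{33679}{11378 - 5} = - \frac{33679}{11373}$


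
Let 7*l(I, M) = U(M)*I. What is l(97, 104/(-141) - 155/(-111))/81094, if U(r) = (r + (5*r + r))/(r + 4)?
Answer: 333389/1970989670 ≈ 0.00016915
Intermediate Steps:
U(r) = 7*r/(4 + r) (U(r) = (r + 6*r)/(4 + r) = (7*r)/(4 + r) = 7*r/(4 + r))
l(I, M) = I*M/(4 + M) (l(I, M) = ((7*M/(4 + M))*I)/7 = (7*I*M/(4 + M))/7 = I*M/(4 + M))
l(97, 104/(-141) - 155/(-111))/81094 = (97*(104/(-141) - 155/(-111))/(4 + (104/(-141) - 155/(-111))))/81094 = (97*(104*(-1/141) - 155*(-1/111))/(4 + (104*(-1/141) - 155*(-1/111))))*(1/81094) = (97*(-104/141 + 155/111)/(4 + (-104/141 + 155/111)))*(1/81094) = (97*(3437/5217)/(4 + 3437/5217))*(1/81094) = (97*(3437/5217)/(24305/5217))*(1/81094) = (97*(3437/5217)*(5217/24305))*(1/81094) = (333389/24305)*(1/81094) = 333389/1970989670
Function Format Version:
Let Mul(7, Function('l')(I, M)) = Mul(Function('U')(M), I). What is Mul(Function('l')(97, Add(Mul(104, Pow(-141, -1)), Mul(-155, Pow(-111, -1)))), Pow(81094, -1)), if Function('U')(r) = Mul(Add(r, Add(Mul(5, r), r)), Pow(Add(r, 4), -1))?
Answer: Rational(333389, 1970989670) ≈ 0.00016915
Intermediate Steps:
Function('U')(r) = Mul(7, r, Pow(Add(4, r), -1)) (Function('U')(r) = Mul(Add(r, Mul(6, r)), Pow(Add(4, r), -1)) = Mul(Mul(7, r), Pow(Add(4, r), -1)) = Mul(7, r, Pow(Add(4, r), -1)))
Function('l')(I, M) = Mul(I, M, Pow(Add(4, M), -1)) (Function('l')(I, M) = Mul(Rational(1, 7), Mul(Mul(7, M, Pow(Add(4, M), -1)), I)) = Mul(Rational(1, 7), Mul(7, I, M, Pow(Add(4, M), -1))) = Mul(I, M, Pow(Add(4, M), -1)))
Mul(Function('l')(97, Add(Mul(104, Pow(-141, -1)), Mul(-155, Pow(-111, -1)))), Pow(81094, -1)) = Mul(Mul(97, Add(Mul(104, Pow(-141, -1)), Mul(-155, Pow(-111, -1))), Pow(Add(4, Add(Mul(104, Pow(-141, -1)), Mul(-155, Pow(-111, -1)))), -1)), Pow(81094, -1)) = Mul(Mul(97, Add(Mul(104, Rational(-1, 141)), Mul(-155, Rational(-1, 111))), Pow(Add(4, Add(Mul(104, Rational(-1, 141)), Mul(-155, Rational(-1, 111)))), -1)), Rational(1, 81094)) = Mul(Mul(97, Add(Rational(-104, 141), Rational(155, 111)), Pow(Add(4, Add(Rational(-104, 141), Rational(155, 111))), -1)), Rational(1, 81094)) = Mul(Mul(97, Rational(3437, 5217), Pow(Add(4, Rational(3437, 5217)), -1)), Rational(1, 81094)) = Mul(Mul(97, Rational(3437, 5217), Pow(Rational(24305, 5217), -1)), Rational(1, 81094)) = Mul(Mul(97, Rational(3437, 5217), Rational(5217, 24305)), Rational(1, 81094)) = Mul(Rational(333389, 24305), Rational(1, 81094)) = Rational(333389, 1970989670)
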